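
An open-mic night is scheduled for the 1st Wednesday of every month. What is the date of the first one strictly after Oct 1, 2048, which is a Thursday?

Oct 2048 starts on a Thursday, so its 1st Wednesday is Oct 7, 2048 (6 days in).
Oct 7, 2048 is after Oct 1, 2048, so that is the next one.

Oct 7, 2048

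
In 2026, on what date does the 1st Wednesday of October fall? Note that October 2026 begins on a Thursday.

October 2026 begins on a Thursday, so the first Wednesday is October 7 (6 days later).

2026-10-07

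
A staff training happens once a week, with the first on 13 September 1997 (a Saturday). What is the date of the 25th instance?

The 25th occurrence is 24 intervals after the first: 24 × 7 = 168 days after 13 September 1997.
September has 30 days — 17 days to the end of September leaves 151.
October has 31 days (120 left).
November has 30 days (90 left).
December has 31 days (59 left).
January has 31 days (28 left).
28 days into February → 28 February 1998.

28 February 1998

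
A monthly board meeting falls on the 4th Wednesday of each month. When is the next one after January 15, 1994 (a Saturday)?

January 1994 starts on a Saturday; its first Wednesday is the 5th, so the 4th Wednesday is the 26th — January 26, 1994.
January 26, 1994 is after January 15, 1994, so that is the next one.

January 26, 1994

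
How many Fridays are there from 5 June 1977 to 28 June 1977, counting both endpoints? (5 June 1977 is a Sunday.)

3

5 June 1977 is a Sunday; the first Friday on or after it is 10 June 1977 (5 days later).
From 10 June 1977 to 28 June 1977 is 28 − 10 = 18 days.
18 ÷ 7 = 2 full weeks with remainder 4, so 2 more Fridays after the first → 3.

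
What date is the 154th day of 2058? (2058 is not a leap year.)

January has 31 days (154 − 31 = 123 remain).
February has 28 days (123 − 28 = 95 remain).
March has 31 days (95 − 31 = 64 remain).
April has 30 days (64 − 30 = 34 remain).
May has 31 days (34 − 31 = 3 remain).
3 into June → June 3.

3 June 2058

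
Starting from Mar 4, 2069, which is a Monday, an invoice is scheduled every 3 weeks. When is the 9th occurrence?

The 9th occurrence is 8 intervals after the first: 8 × 21 = 168 days after Mar 4, 2069.
Mar has 31 days — 27 days to the end of Mar leaves 141.
Apr has 30 days (111 left).
May has 31 days (80 left).
Jun has 30 days (50 left).
Jul has 31 days (19 left).
19 days into Aug → Aug 19, 2069.

Aug 19, 2069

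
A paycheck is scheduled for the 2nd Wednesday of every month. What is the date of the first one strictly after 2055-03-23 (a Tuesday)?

2055-04-14

March 2055 starts on a Monday; its first Wednesday is the 3rd, so the 2nd Wednesday is the 10th — 2055-03-10.
That is not after 2055-03-23, so look at April 2055.
April 2055 starts on a Thursday; its first Wednesday is the 7th, so the 2nd Wednesday is the 14th — 2055-04-14.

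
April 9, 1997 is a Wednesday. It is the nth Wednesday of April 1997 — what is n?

Day 9 falls in week ⌈9/7⌉ of the month.
Days 1–7 hold the 1st Wednesday, 8–14 the 2nd, 15–21 the 3rd, 22–28 the 4th, 29–31 the 5th.
9 is in the range for the 2nd.

2nd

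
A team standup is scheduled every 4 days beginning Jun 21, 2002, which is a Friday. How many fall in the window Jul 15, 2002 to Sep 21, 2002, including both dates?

Occurrences land 4·i days after Jun 21, 2002 for i = 0, 1, 2, …
Jul 15, 2002 is 24 days after the start; 24 ÷ 4 = 6 remainder 0. First occurrence in the window: #7 on Jul 15, 2002 (6×4 = 24 days in).
Sep 21, 2002 is 92 days after the start; 92 ÷ 4 = 23 remainder 0. Last occurrence in the window: #24 on Sep 21, 2002.
Occurrences #7 through #24: 18 in total.

18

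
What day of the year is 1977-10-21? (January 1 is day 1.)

Days in months before October: 31 + 28 + 31 + 30 + 31 + 30 + 31 + 31 + 30 = 273.
Plus 21 days into October → day 294.

294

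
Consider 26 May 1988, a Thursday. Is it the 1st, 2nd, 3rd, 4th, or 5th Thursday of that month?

Day 26 falls in week ⌈26/7⌉ of the month.
Days 1–7 hold the 1st Thursday, 8–14 the 2nd, 15–21 the 3rd, 22–28 the 4th, 29–31 the 5th.
26 is in the range for the 4th.

4th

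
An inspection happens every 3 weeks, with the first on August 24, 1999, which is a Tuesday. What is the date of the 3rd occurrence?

The 3rd occurrence is 2 intervals after the first: 2 × 21 = 42 days after August 24, 1999.
August has 31 days — 7 days to the end of August leaves 35.
September has 30 days (5 left).
5 days into October → October 5, 1999.

October 5, 1999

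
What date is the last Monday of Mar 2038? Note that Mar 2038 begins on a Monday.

Mar 29, 2038

Mar 2038 begins on a Monday, so the first Monday is Mar 1.
Mar 2038 has 31 days. Adding weeks: 1, 8, 15, 22, 29 — the last one ≤ 31 is the 29th.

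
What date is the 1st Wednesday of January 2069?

January 2, 2069

January 2069 begins on a Tuesday, so the first Wednesday is January 2 (1 day later).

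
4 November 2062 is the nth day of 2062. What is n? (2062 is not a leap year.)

308

Days in months before November: 31 + 28 + 31 + 30 + 31 + 30 + 31 + 31 + 30 + 31 = 304.
Plus 4 days into November → day 308.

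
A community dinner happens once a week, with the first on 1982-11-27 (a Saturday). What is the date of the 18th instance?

The 18th occurrence is 17 intervals after the first: 17 × 7 = 119 days after 1982-11-27.
November has 30 days — 3 days to the end of November leaves 116.
December has 31 days (85 left).
January has 31 days (54 left).
February has 28 days (26 left).
26 days into March → 1983-03-26.

1983-03-26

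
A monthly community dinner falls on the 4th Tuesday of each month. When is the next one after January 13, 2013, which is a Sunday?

January 22, 2013

January 2013 starts on a Tuesday; its first Tuesday is the 1st, so the 4th Tuesday is the 22nd — January 22, 2013.
January 22, 2013 is after January 13, 2013, so that is the next one.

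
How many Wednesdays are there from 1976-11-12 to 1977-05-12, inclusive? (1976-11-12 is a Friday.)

1976-11-12 is a Friday; the first Wednesday on or after it is 1976-11-17 (5 days later).
From 1976-11-17 to 1977-05-12: 13 + 31 + 31 + 28 + 31 + 30 + 12 = 176 days (rest of November, December, January, February, March, April, May).
176 ÷ 7 = 25 full weeks with remainder 1, so 25 more Wednesdays after the first → 26.

26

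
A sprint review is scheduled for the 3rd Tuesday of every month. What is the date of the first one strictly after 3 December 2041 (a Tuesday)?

December 2041 starts on a Sunday; its first Tuesday is the 3rd, so the 3rd Tuesday is the 17th — 17 December 2041.
17 December 2041 is after 3 December 2041, so that is the next one.

17 December 2041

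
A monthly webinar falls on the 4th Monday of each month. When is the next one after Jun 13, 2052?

Jun 2052 starts on a Saturday; its first Monday is the 3rd, so the 4th Monday is the 24th — Jun 24, 2052.
Jun 24, 2052 is after Jun 13, 2052, so that is the next one.

Jun 24, 2052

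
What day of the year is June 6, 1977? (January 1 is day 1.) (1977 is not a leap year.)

Days in months before June: 31 + 28 + 31 + 30 + 31 = 151.
Plus 6 days into June → day 157.

157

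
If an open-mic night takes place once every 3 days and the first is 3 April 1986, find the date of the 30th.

29 June 1986

The 30th occurrence is 29 intervals after the first: 29 × 3 = 87 days after 3 April 1986.
April has 30 days — 27 days to the end of April leaves 60.
May has 31 days (29 left).
29 days into June → 29 June 1986.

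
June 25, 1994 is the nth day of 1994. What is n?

176

Days in months before June: 31 + 28 + 31 + 30 + 31 = 151.
Plus 25 days into June → day 176.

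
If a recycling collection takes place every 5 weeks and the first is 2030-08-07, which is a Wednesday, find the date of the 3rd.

2030-10-16

The 3rd occurrence is 2 intervals after the first: 2 × 35 = 70 days after 2030-08-07.
August has 31 days — 24 days to the end of August leaves 46.
September has 30 days (16 left).
16 days into October → 2030-10-16.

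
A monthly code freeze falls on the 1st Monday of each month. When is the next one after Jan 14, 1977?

Jan 1977 starts on a Saturday, so its 1st Monday is Jan 3, 1977 (2 days in).
That is not after Jan 14, 1977, so look at Feb 1977.
Feb 1977 starts on a Tuesday, so its 1st Monday is Feb 7, 1977 (6 days in).

Feb 7, 1977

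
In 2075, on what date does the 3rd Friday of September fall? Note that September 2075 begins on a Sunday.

September 2075 begins on a Sunday, so the first Friday is September 6 (5 days later).
The 3rd Friday is 2 weeks later: 6 + 14 = 20.

2075-09-20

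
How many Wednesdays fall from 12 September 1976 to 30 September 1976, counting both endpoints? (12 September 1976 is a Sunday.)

3

12 September 1976 is a Sunday; the first Wednesday on or after it is 15 September 1976 (3 days later).
From 15 September 1976 to 30 September 1976 is 30 − 15 = 15 days.
15 ÷ 7 = 2 full weeks with remainder 1, so 2 more Wednesdays after the first → 3.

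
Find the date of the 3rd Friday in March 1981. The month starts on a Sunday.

March 1981 begins on a Sunday, so the first Friday is March 6 (5 days later).
The 3rd Friday is 2 weeks later: 6 + 14 = 20.

March 20, 1981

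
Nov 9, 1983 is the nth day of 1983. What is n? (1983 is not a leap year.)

Days in months before Nov: 31 + 28 + 31 + 30 + 31 + 30 + 31 + 31 + 30 + 31 = 304.
Plus 9 days into Nov → day 313.

313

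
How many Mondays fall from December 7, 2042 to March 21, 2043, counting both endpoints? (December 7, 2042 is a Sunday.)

December 7, 2042 is a Sunday; the first Monday on or after it is December 8, 2042 (1 day later).
From December 8, 2042 to March 21, 2043: 23 + 31 + 28 + 21 = 103 days (rest of December, January, February, March).
103 ÷ 7 = 14 full weeks with remainder 5, so 14 more Mondays after the first → 15.

15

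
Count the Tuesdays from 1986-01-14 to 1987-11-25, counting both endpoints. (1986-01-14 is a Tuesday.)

1986-01-14 is a Tuesday; the first Tuesday on or after it is 1986-01-14.
From 1986-01-14 to 1987-11-25: 351 + 329 = 680 days (rest of 1986, to 1987-11-25 in 1987).
680 ÷ 7 = 97 full weeks with remainder 1, so 97 more Tuesdays after the first → 98.

98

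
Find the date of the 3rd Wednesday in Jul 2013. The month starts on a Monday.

Jul 17, 2013

Jul 2013 begins on a Monday, so the first Wednesday is Jul 3 (2 days later).
The 3rd Wednesday is 2 weeks later: 3 + 14 = 17.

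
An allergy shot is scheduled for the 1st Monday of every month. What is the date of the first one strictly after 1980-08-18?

1980-09-01

August 1980 starts on a Friday, so its 1st Monday is 1980-08-04 (3 days in).
That is not after 1980-08-18, so look at September 1980.
September 1980 starts on a Monday, so its 1st Monday is 1980-09-01.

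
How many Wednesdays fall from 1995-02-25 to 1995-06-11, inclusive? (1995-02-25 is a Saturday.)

15

1995-02-25 is a Saturday; the first Wednesday on or after it is 1995-03-01 (4 days later).
From 1995-03-01 to 1995-06-11: 30 + 30 + 31 + 11 = 102 days (rest of March, April, May, June).
102 ÷ 7 = 14 full weeks with remainder 4, so 14 more Wednesdays after the first → 15.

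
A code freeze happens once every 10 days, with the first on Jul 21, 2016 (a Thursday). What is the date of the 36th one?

The 36th occurrence is 35 intervals after the first: 35 × 10 = 350 days after Jul 21, 2016.
Jul has 31 days — 10 days to the end of Jul leaves 340.
Aug has 31 days (309 left).
Sep has 30 days (279 left).
Oct has 31 days (248 left).
Nov has 30 days (218 left).
Dec has 31 days (187 left).
Jan has 31 days (156 left).
Feb has 28 days (128 left).
Mar has 31 days (97 left).
Apr has 30 days (67 left).
May has 31 days (36 left).
Jun has 30 days (6 left).
6 days into Jul → Jul 6, 2017.

Jul 6, 2017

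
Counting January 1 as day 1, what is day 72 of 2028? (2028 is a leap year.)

2028-03-12

January has 31 days (72 − 31 = 41 remain).
February has 29 days (41 − 29 = 12 remain).
12 into March → March 12.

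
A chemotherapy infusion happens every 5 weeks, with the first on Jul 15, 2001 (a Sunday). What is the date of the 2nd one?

Aug 19, 2001

The 2nd occurrence is 1 interval after the first: 1 × 35 = 35 days after Jul 15, 2001.
Jul has 31 days — 16 days to the end of Jul leaves 19.
19 days into Aug → Aug 19, 2001.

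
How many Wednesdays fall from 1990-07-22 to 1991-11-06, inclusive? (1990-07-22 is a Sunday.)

1990-07-22 is a Sunday; the first Wednesday on or after it is 1990-07-25 (3 days later).
From 1990-07-25 to 1991-11-06: 159 + 310 = 469 days (rest of 1990, to 1991-11-06 in 1991).
469 ÷ 7 = 67 full weeks with remainder 0, so 67 more Wednesdays after the first → 68.

68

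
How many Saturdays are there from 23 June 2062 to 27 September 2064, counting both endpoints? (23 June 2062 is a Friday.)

119

23 June 2062 is a Friday; the first Saturday on or after it is 24 June 2062 (1 day later).
From 24 June 2062 to 27 September 2064: 190 + 365 + 271 = 826 days (rest of 2062, 2063, to 27 September 2064 in 2064).
826 ÷ 7 = 118 full weeks with remainder 0, so 118 more Saturdays after the first → 119.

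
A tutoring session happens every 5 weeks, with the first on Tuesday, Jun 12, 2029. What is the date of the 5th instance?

The 5th occurrence is 4 intervals after the first: 4 × 35 = 140 days after Jun 12, 2029.
Jun has 30 days — 18 days to the end of Jun leaves 122.
Jul has 31 days (91 left).
Aug has 31 days (60 left).
Sep has 30 days (30 left).
30 days into Oct → Oct 30, 2029.

Oct 30, 2029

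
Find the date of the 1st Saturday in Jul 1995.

Jul 1995 begins on a Saturday, so the first Saturday is Jul 1.

Jul 1, 1995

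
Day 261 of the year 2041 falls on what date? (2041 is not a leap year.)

Sep 18, 2041

Jan has 31 days (261 − 31 = 230 remain).
Feb has 28 days (230 − 28 = 202 remain).
Mar has 31 days (202 − 31 = 171 remain).
Apr has 30 days (171 − 30 = 141 remain).
May has 31 days (141 − 31 = 110 remain).
Jun has 30 days (110 − 30 = 80 remain).
Jul has 31 days (80 − 31 = 49 remain).
Aug has 31 days (49 − 31 = 18 remain).
18 into Sep → Sep 18.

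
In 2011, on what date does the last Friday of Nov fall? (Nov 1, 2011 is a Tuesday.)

Nov 2011 begins on a Tuesday, so the first Friday is Nov 4 (3 days later).
Nov 2011 has 30 days. Adding weeks: 4, 11, 18, 25 — the last one ≤ 30 is the 25th.

Nov 25, 2011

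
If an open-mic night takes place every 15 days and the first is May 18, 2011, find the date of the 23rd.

The 23rd occurrence is 22 intervals after the first: 22 × 15 = 330 days after May 18, 2011.
May has 31 days — 13 days to the end of May leaves 317.
June has 30 days (287 left).
July has 31 days (256 left).
August has 31 days (225 left).
September has 30 days (195 left).
October has 31 days (164 left).
November has 30 days (134 left).
December has 31 days (103 left).
January has 31 days (72 left).
February has 29 days (43 left).
March has 31 days (12 left).
12 days into April → April 12, 2012.

April 12, 2012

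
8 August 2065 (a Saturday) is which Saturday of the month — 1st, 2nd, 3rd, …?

Day 8 falls in week ⌈8/7⌉ of the month.
Days 1–7 hold the 1st Saturday, 8–14 the 2nd, 15–21 the 3rd, 22–28 the 4th, 29–31 the 5th.
8 is in the range for the 2nd.

2nd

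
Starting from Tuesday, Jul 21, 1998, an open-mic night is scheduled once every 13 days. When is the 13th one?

The 13th occurrence is 12 intervals after the first: 12 × 13 = 156 days after Jul 21, 1998.
Jul has 31 days — 10 days to the end of Jul leaves 146.
Aug has 31 days (115 left).
Sep has 30 days (85 left).
Oct has 31 days (54 left).
Nov has 30 days (24 left).
24 days into Dec → Dec 24, 1998.

Dec 24, 1998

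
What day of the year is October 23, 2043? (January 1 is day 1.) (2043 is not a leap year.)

296

Days in months before October: 31 + 28 + 31 + 30 + 31 + 30 + 31 + 31 + 30 = 273.
Plus 23 days into October → day 296.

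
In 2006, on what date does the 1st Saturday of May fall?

May 6, 2006

May 2006 begins on a Monday, so the first Saturday is May 6 (5 days later).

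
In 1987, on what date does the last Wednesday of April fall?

1987-04-29

The first Wednesday of April 1987 is April 1.
April 1987 has 30 days. Adding weeks: 1, 8, 15, 22, 29 — the last one ≤ 30 is the 29th.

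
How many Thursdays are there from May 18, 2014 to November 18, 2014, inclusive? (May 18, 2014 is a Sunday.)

26

May 18, 2014 is a Sunday; the first Thursday on or after it is May 22, 2014 (4 days later).
From May 22, 2014 to November 18, 2014: 9 + 30 + 31 + 31 + 30 + 31 + 18 = 180 days (rest of May, June, July, August, September, October, November).
180 ÷ 7 = 25 full weeks with remainder 5, so 25 more Thursdays after the first → 26.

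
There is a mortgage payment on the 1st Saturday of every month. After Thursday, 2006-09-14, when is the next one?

2006-10-07

September 2006 starts on a Friday, so its 1st Saturday is 2006-09-02 (1 day in).
That is not after 2006-09-14, so look at October 2006.
October 2006 starts on a Sunday, so its 1st Saturday is 2006-10-07 (6 days in).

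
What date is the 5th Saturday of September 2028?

The first Saturday of September 2028 is September 2.
The 5th Saturday is 4 weeks later: 2 + 28 = 30.

30 September 2028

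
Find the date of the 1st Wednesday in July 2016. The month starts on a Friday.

6 July 2016

July 2016 begins on a Friday, so the first Wednesday is July 6 (5 days later).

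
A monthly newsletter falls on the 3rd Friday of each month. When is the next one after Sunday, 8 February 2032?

20 February 2032

February 2032 starts on a Sunday; its first Friday is the 6th, so the 3rd Friday is the 20th — 20 February 2032.
20 February 2032 is after 8 February 2032, so that is the next one.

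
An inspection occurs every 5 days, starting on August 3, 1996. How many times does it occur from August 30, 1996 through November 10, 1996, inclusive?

14

Occurrences land 5·i days after August 3, 1996 for i = 0, 1, 2, …
August 30, 1996 is 27 days after the start; 27 ÷ 5 = 5 remainder 2; since the remainder is 2, round up to i = 6. First occurrence in the window: #7 on September 2, 1996 (6×5 = 30 days in).
November 10, 1996 is 99 days after the start; 99 ÷ 5 = 19 remainder 4. Last occurrence in the window: #20 on November 6, 1996.
Occurrences #7 through #20: 14 in total.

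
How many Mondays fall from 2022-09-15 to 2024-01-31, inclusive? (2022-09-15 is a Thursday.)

2022-09-15 is a Thursday; the first Monday on or after it is 2022-09-19 (4 days later).
From 2022-09-19 to 2024-01-31: 103 + 365 + 31 = 499 days (rest of 2022, 2023, to 2024-01-31 in 2024).
499 ÷ 7 = 71 full weeks with remainder 2, so 71 more Mondays after the first → 72.

72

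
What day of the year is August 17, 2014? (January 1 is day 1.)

229

Days in months before August: 31 + 28 + 31 + 30 + 31 + 30 + 31 = 212.
Plus 17 days into August → day 229.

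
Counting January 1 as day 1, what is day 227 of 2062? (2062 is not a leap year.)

15 August 2062

January has 31 days (227 − 31 = 196 remain).
February has 28 days (196 − 28 = 168 remain).
March has 31 days (168 − 31 = 137 remain).
April has 30 days (137 − 30 = 107 remain).
May has 31 days (107 − 31 = 76 remain).
June has 30 days (76 − 30 = 46 remain).
July has 31 days (46 − 31 = 15 remain).
15 into August → August 15.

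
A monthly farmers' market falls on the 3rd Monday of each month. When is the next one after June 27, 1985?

July 15, 1985

June 1985 starts on a Saturday; its first Monday is the 3rd, so the 3rd Monday is the 17th — June 17, 1985.
That is not after June 27, 1985, so look at July 1985.
July 1985 starts on a Monday; its first Monday is the 1st, so the 3rd Monday is the 15th — July 15, 1985.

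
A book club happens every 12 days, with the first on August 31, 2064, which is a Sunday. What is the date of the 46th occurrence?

The 46th occurrence is 45 intervals after the first: 45 × 12 = 540 days after August 31, 2064.
August has 31 days — 0 days to the end of August leaves 540.
From end of August to end of 2064 is 122 days (418 left).
2065 has 365 days (53 left).
January has 31 days (22 left).
22 days into February → February 22, 2066.

February 22, 2066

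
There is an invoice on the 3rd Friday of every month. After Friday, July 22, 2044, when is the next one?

July 2044 starts on a Friday; its first Friday is the 1st, so the 3rd Friday is the 15th — July 15, 2044.
That is not after July 22, 2044, so look at August 2044.
August 2044 starts on a Monday; its first Friday is the 5th, so the 3rd Friday is the 19th — August 19, 2044.

August 19, 2044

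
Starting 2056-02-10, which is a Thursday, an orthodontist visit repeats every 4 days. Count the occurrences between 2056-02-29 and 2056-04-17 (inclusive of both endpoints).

Occurrences land 4·i days after 2056-02-10 for i = 0, 1, 2, …
2056-02-29 is 19 days after the start; 19 ÷ 4 = 4 remainder 3; since the remainder is 3, round up to i = 5. First occurrence in the window: #6 on 2056-03-01 (5×4 = 20 days in).
2056-04-17 is 67 days after the start; 67 ÷ 4 = 16 remainder 3. Last occurrence in the window: #17 on 2056-04-14.
Occurrences #6 through #17: 12 in total.

12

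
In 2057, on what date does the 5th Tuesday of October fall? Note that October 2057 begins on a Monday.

October 2057 begins on a Monday, so the first Tuesday is October 2 (1 day later).
The 5th Tuesday is 4 weeks later: 2 + 28 = 30.

2057-10-30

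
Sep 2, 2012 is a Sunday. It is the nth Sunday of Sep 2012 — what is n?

1st

Day 2 falls in week ⌈2/7⌉ of the month.
Days 1–7 hold the 1st Sunday, 8–14 the 2nd, 15–21 the 3rd, 22–28 the 4th, 29–31 the 5th.
2 is in the range for the 1st.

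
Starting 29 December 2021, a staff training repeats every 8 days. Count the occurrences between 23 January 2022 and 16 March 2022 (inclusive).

6

Occurrences land 8·i days after 29 December 2021 for i = 0, 1, 2, …
23 January 2022 is 25 days after the start; 25 ÷ 8 = 3 remainder 1; since the remainder is 1, round up to i = 4. First occurrence in the window: #5 on 30 January 2022 (4×8 = 32 days in).
16 March 2022 is 77 days after the start; 77 ÷ 8 = 9 remainder 5. Last occurrence in the window: #10 on 11 March 2022.
Occurrences #5 through #10: 6 in total.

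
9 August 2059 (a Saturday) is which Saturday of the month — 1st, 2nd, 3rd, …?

Day 9 falls in week ⌈9/7⌉ of the month.
Days 1–7 hold the 1st Saturday, 8–14 the 2nd, 15–21 the 3rd, 22–28 the 4th, 29–31 the 5th.
9 is in the range for the 2nd.

2nd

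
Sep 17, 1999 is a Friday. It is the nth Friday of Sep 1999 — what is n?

Day 17 falls in week ⌈17/7⌉ of the month.
Days 1–7 hold the 1st Friday, 8–14 the 2nd, 15–21 the 3rd, 22–28 the 4th, 29–31 the 5th.
17 is in the range for the 3rd.

3rd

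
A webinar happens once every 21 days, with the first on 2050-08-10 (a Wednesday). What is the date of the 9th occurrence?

The 9th occurrence is 8 intervals after the first: 8 × 21 = 168 days after 2050-08-10.
August has 31 days — 21 days to the end of August leaves 147.
September has 30 days (117 left).
October has 31 days (86 left).
November has 30 days (56 left).
December has 31 days (25 left).
25 days into January → 2051-01-25.

2051-01-25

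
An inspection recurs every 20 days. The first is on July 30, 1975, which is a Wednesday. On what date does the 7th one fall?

November 27, 1975

The 7th occurrence is 6 intervals after the first: 6 × 20 = 120 days after July 30, 1975.
July has 31 days — 1 day to the end of July leaves 119.
August has 31 days (88 left).
September has 30 days (58 left).
October has 31 days (27 left).
27 days into November → November 27, 1975.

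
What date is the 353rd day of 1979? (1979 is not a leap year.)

January has 31 days (353 − 31 = 322 remain).
February has 28 days (322 − 28 = 294 remain).
March has 31 days (294 − 31 = 263 remain).
April has 30 days (263 − 30 = 233 remain).
May has 31 days (233 − 31 = 202 remain).
June has 30 days (202 − 30 = 172 remain).
July has 31 days (172 − 31 = 141 remain).
August has 31 days (141 − 31 = 110 remain).
September has 30 days (110 − 30 = 80 remain).
October has 31 days (80 − 31 = 49 remain).
November has 30 days (49 − 30 = 19 remain).
19 into December → December 19.

December 19, 1979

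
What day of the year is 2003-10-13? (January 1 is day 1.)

286

Days in months before October: 31 + 28 + 31 + 30 + 31 + 30 + 31 + 31 + 30 = 273.
Plus 13 days into October → day 286.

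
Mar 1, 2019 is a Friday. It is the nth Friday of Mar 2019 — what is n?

Day 1 falls in week ⌈1/7⌉ of the month.
Days 1–7 hold the 1st Friday, 8–14 the 2nd, 15–21 the 3rd, 22–28 the 4th, 29–31 the 5th.
1 is in the range for the 1st.

1st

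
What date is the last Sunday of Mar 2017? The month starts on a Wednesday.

Mar 26, 2017

Mar 2017 begins on a Wednesday, so the first Sunday is Mar 5 (4 days later).
Mar 2017 has 31 days. Adding weeks: 5, 12, 19, 26 — the last one ≤ 31 is the 26th.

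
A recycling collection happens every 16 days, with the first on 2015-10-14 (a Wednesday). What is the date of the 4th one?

The 4th occurrence is 3 intervals after the first: 3 × 16 = 48 days after 2015-10-14.
October has 31 days — 17 days to the end of October leaves 31.
November has 30 days (1 left).
1 day into December → 2015-12-01.

2015-12-01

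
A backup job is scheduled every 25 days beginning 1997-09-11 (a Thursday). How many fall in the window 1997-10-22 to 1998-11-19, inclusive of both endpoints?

16

Occurrences land 25·i days after 1997-09-11 for i = 0, 1, 2, …
1997-10-22 is 41 days after the start; 41 ÷ 25 = 1 remainder 16; since the remainder is 16, round up to i = 2. First occurrence in the window: #3 on 1997-10-31 (2×25 = 50 days in).
1998-11-19 is 434 days after the start; 434 ÷ 25 = 17 remainder 9. Last occurrence in the window: #18 on 1998-11-10.
Occurrences #3 through #18: 16 in total.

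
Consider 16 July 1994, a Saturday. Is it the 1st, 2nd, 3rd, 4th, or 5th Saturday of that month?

3rd

Day 16 falls in week ⌈16/7⌉ of the month.
Days 1–7 hold the 1st Saturday, 8–14 the 2nd, 15–21 the 3rd, 22–28 the 4th, 29–31 the 5th.
16 is in the range for the 3rd.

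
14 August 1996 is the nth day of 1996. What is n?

227

Days in months before August: 31 + 29 + 31 + 30 + 31 + 30 + 31 = 213.
Plus 14 days into August → day 227.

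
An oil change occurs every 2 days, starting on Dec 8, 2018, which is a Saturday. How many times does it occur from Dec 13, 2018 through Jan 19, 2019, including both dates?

Occurrences land 2·i days after Dec 8, 2018 for i = 0, 1, 2, …
Dec 13, 2018 is 5 days after the start; 5 ÷ 2 = 2 remainder 1; since the remainder is 1, round up to i = 3. First occurrence in the window: #4 on Dec 14, 2018 (3×2 = 6 days in).
Jan 19, 2019 is 42 days after the start; 42 ÷ 2 = 21 remainder 0. Last occurrence in the window: #22 on Jan 19, 2019.
Occurrences #4 through #22: 19 in total.

19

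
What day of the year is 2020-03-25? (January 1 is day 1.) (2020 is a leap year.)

Days in months before March: 31 + 29 = 60.
Plus 25 days into March → day 85.

85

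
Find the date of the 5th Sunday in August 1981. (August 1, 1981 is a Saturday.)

August 1981 begins on a Saturday, so the first Sunday is August 2 (1 day later).
The 5th Sunday is 4 weeks later: 2 + 28 = 30.

30 August 1981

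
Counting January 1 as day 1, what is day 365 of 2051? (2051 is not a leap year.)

December 31, 2051

January has 31 days (365 − 31 = 334 remain).
February has 28 days (334 − 28 = 306 remain).
March has 31 days (306 − 31 = 275 remain).
April has 30 days (275 − 30 = 245 remain).
May has 31 days (245 − 31 = 214 remain).
June has 30 days (214 − 30 = 184 remain).
July has 31 days (184 − 31 = 153 remain).
August has 31 days (153 − 31 = 122 remain).
September has 30 days (122 − 30 = 92 remain).
October has 31 days (92 − 31 = 61 remain).
November has 30 days (61 − 30 = 31 remain).
31 into December → December 31.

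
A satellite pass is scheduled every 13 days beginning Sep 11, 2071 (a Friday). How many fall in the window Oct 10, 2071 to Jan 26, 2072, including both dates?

Occurrences land 13·i days after Sep 11, 2071 for i = 0, 1, 2, …
Oct 10, 2071 is 29 days after the start; 29 ÷ 13 = 2 remainder 3; since the remainder is 3, round up to i = 3. First occurrence in the window: #4 on Oct 20, 2071 (3×13 = 39 days in).
Jan 26, 2072 is 137 days after the start; 137 ÷ 13 = 10 remainder 7. Last occurrence in the window: #11 on Jan 19, 2072.
Occurrences #4 through #11: 8 in total.

8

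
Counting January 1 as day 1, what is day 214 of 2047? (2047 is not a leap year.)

January has 31 days (214 − 31 = 183 remain).
February has 28 days (183 − 28 = 155 remain).
March has 31 days (155 − 31 = 124 remain).
April has 30 days (124 − 30 = 94 remain).
May has 31 days (94 − 31 = 63 remain).
June has 30 days (63 − 30 = 33 remain).
July has 31 days (33 − 31 = 2 remain).
2 into August → August 2.

2 August 2047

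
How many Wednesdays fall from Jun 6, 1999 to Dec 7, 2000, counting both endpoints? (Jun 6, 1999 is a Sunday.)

79

Jun 6, 1999 is a Sunday; the first Wednesday on or after it is Jun 9, 1999 (3 days later).
From Jun 9, 1999 to Dec 7, 2000: 205 + 342 = 547 days (rest of 1999, to Dec 7, 2000 in 2000).
547 ÷ 7 = 78 full weeks with remainder 1, so 78 more Wednesdays after the first → 79.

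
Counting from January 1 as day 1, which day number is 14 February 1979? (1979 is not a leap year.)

Days in months before February: 31 = 31.
Plus 14 days into February → day 45.

45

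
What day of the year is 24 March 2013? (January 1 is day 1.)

Days in months before March: 31 + 28 = 59.
Plus 24 days into March → day 83.

83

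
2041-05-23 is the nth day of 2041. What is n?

Days in months before May: 31 + 28 + 31 + 30 = 120.
Plus 23 days into May → day 143.

143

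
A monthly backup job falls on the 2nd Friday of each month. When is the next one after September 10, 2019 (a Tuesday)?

September 2019 starts on a Sunday; its first Friday is the 6th, so the 2nd Friday is the 13th — September 13, 2019.
September 13, 2019 is after September 10, 2019, so that is the next one.

September 13, 2019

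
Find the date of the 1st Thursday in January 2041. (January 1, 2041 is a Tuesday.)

January 2041 begins on a Tuesday, so the first Thursday is January 3 (2 days later).

3 January 2041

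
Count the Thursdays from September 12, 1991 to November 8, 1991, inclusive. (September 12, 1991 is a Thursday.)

9

September 12, 1991 is a Thursday; the first Thursday on or after it is September 12, 1991.
From September 12, 1991 to November 8, 1991: 18 + 31 + 8 = 57 days (rest of September, October, November).
57 ÷ 7 = 8 full weeks with remainder 1, so 8 more Thursdays after the first → 9.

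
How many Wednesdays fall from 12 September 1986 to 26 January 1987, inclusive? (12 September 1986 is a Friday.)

12 September 1986 is a Friday; the first Wednesday on or after it is 17 September 1986 (5 days later).
From 17 September 1986 to 26 January 1987: 13 + 31 + 30 + 31 + 26 = 131 days (rest of September, October, November, December, January).
131 ÷ 7 = 18 full weeks with remainder 5, so 18 more Wednesdays after the first → 19.

19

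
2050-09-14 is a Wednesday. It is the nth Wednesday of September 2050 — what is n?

Day 14 falls in week ⌈14/7⌉ of the month.
Days 1–7 hold the 1st Wednesday, 8–14 the 2nd, 15–21 the 3rd, 22–28 the 4th, 29–31 the 5th.
14 is in the range for the 2nd.

2nd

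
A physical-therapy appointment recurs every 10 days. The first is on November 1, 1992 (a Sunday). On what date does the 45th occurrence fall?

The 45th occurrence is 44 intervals after the first: 44 × 10 = 440 days after November 1, 1992.
November has 30 days — 29 days to the end of November leaves 411.
From end of November to end of 1992 is 31 days (380 left).
1993 has 365 days (15 left).
15 days into January → January 15, 1994.

January 15, 1994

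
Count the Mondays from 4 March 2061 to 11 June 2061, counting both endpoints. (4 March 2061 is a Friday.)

14

4 March 2061 is a Friday; the first Monday on or after it is 7 March 2061 (3 days later).
From 7 March 2061 to 11 June 2061: 24 + 30 + 31 + 11 = 96 days (rest of March, April, May, June).
96 ÷ 7 = 13 full weeks with remainder 5, so 13 more Mondays after the first → 14.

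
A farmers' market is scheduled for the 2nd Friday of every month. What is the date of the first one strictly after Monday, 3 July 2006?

July 2006 starts on a Saturday; its first Friday is the 7th, so the 2nd Friday is the 14th — 14 July 2006.
14 July 2006 is after 3 July 2006, so that is the next one.

14 July 2006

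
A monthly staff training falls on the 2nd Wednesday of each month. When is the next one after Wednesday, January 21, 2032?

January 2032 starts on a Thursday; its first Wednesday is the 7th, so the 2nd Wednesday is the 14th — January 14, 2032.
That is not after January 21, 2032, so look at February 2032.
February 2032 starts on a Sunday; its first Wednesday is the 4th, so the 2nd Wednesday is the 11th — February 11, 2032.

February 11, 2032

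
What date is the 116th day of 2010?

January has 31 days (116 − 31 = 85 remain).
February has 28 days (85 − 28 = 57 remain).
March has 31 days (57 − 31 = 26 remain).
26 into April → April 26.

April 26, 2010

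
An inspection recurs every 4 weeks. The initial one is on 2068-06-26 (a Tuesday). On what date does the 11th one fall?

2069-04-02

The 11th occurrence is 10 intervals after the first: 10 × 28 = 280 days after 2068-06-26.
June has 30 days — 4 days to the end of June leaves 276.
July has 31 days (245 left).
August has 31 days (214 left).
September has 30 days (184 left).
October has 31 days (153 left).
November has 30 days (123 left).
December has 31 days (92 left).
January has 31 days (61 left).
February has 28 days (33 left).
March has 31 days (2 left).
2 days into April → 2069-04-02.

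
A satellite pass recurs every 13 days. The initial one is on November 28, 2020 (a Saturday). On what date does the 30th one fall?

The 30th occurrence is 29 intervals after the first: 29 × 13 = 377 days after November 28, 2020.
November has 30 days — 2 days to the end of November leaves 375.
December has 31 days (344 left).
January has 31 days (313 left).
February has 28 days (285 left).
March has 31 days (254 left).
April has 30 days (224 left).
May has 31 days (193 left).
June has 30 days (163 left).
July has 31 days (132 left).
August has 31 days (101 left).
September has 30 days (71 left).
October has 31 days (40 left).
November has 30 days (10 left).
10 days into December → December 10, 2021.

December 10, 2021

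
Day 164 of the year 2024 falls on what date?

January has 31 days (164 − 31 = 133 remain).
February has 29 days (133 − 29 = 104 remain).
March has 31 days (104 − 31 = 73 remain).
April has 30 days (73 − 30 = 43 remain).
May has 31 days (43 − 31 = 12 remain).
12 into June → June 12.

12 June 2024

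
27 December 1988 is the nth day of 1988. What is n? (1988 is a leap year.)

Days in months before December: 31 + 29 + 31 + 30 + 31 + 30 + 31 + 31 + 30 + 31 + 30 = 335.
Plus 27 days into December → day 362.

362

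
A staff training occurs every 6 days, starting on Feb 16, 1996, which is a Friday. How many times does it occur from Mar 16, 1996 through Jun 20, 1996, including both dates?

Occurrences land 6·i days after Feb 16, 1996 for i = 0, 1, 2, …
Mar 16, 1996 is 29 days after the start; 29 ÷ 6 = 4 remainder 5; since the remainder is 5, round up to i = 5. First occurrence in the window: #6 on Mar 17, 1996 (5×6 = 30 days in).
Jun 20, 1996 is 125 days after the start; 125 ÷ 6 = 20 remainder 5. Last occurrence in the window: #21 on Jun 15, 1996.
Occurrences #6 through #21: 16 in total.

16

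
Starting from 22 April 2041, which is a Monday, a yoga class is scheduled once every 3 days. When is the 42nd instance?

23 August 2041

The 42nd occurrence is 41 intervals after the first: 41 × 3 = 123 days after 22 April 2041.
April has 30 days — 8 days to the end of April leaves 115.
May has 31 days (84 left).
June has 30 days (54 left).
July has 31 days (23 left).
23 days into August → 23 August 2041.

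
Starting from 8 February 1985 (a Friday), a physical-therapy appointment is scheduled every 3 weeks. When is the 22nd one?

The 22nd occurrence is 21 intervals after the first: 21 × 21 = 441 days after 8 February 1985.
February has 28 days — 20 days to the end of February leaves 421.
From end of February to end of 1985 is 306 days (115 left).
January has 31 days (84 left).
February has 28 days (56 left).
March has 31 days (25 left).
25 days into April → 25 April 1986.

25 April 1986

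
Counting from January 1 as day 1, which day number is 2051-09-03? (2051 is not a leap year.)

Days in months before September: 31 + 28 + 31 + 30 + 31 + 30 + 31 + 31 = 243.
Plus 3 days into September → day 246.

246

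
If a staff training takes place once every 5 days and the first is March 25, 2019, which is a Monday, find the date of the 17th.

The 17th occurrence is 16 intervals after the first: 16 × 5 = 80 days after March 25, 2019.
March has 31 days — 6 days to the end of March leaves 74.
April has 30 days (44 left).
May has 31 days (13 left).
13 days into June → June 13, 2019.

June 13, 2019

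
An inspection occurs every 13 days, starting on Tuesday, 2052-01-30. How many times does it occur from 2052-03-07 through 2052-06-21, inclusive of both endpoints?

9

Occurrences land 13·i days after 2052-01-30 for i = 0, 1, 2, …
2052-03-07 is 37 days after the start; 37 ÷ 13 = 2 remainder 11; since the remainder is 11, round up to i = 3. First occurrence in the window: #4 on 2052-03-09 (3×13 = 39 days in).
2052-06-21 is 143 days after the start; 143 ÷ 13 = 11 remainder 0. Last occurrence in the window: #12 on 2052-06-21.
Occurrences #4 through #12: 9 in total.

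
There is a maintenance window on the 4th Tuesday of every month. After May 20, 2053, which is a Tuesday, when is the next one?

May 2053 starts on a Thursday; its first Tuesday is the 6th, so the 4th Tuesday is the 27th — May 27, 2053.
May 27, 2053 is after May 20, 2053, so that is the next one.

May 27, 2053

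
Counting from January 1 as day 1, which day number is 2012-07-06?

188

Days in months before July: 31 + 29 + 31 + 30 + 31 + 30 = 182.
Plus 6 days into July → day 188.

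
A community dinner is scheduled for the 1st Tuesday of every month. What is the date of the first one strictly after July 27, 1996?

July 1996 starts on a Monday, so its 1st Tuesday is July 2, 1996 (1 day in).
That is not after July 27, 1996, so look at August 1996.
August 1996 starts on a Thursday, so its 1st Tuesday is August 6, 1996 (5 days in).

August 6, 1996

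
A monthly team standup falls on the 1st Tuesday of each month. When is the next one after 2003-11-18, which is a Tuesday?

November 2003 starts on a Saturday, so its 1st Tuesday is 2003-11-04 (3 days in).
That is not after 2003-11-18, so look at December 2003.
December 2003 starts on a Monday, so its 1st Tuesday is 2003-12-02 (1 day in).

2003-12-02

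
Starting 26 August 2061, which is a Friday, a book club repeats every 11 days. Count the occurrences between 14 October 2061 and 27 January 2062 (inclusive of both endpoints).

Occurrences land 11·i days after 26 August 2061 for i = 0, 1, 2, …
14 October 2061 is 49 days after the start; 49 ÷ 11 = 4 remainder 5; since the remainder is 5, round up to i = 5. First occurrence in the window: #6 on 20 October 2061 (5×11 = 55 days in).
27 January 2062 is 154 days after the start; 154 ÷ 11 = 14 remainder 0. Last occurrence in the window: #15 on 27 January 2062.
Occurrences #6 through #15: 10 in total.

10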